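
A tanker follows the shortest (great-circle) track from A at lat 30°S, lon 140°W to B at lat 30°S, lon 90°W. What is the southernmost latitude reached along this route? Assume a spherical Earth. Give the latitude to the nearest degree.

≈ 32°S

The great circle lies in the plane with unit normal n̂ = (p₁ × p₂)/|p₁ × p₂|.
Here n̂_z ≈ +0.843; the vertex latitude is φ_max = arccos|n̂_z| ≈ 32.5°.
Check via Clairaut: cos φ_max = |cos φ₁| · sin C = cos(30.0°)·sin(103.1°) ≈ 0.843, again giving ≈ 32.5°.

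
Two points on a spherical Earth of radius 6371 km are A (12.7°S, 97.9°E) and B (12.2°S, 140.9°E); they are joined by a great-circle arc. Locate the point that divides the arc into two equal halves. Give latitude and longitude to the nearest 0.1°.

≈ (13.3°S, 119.4°E)

Convert each endpoint to a unit vector on the sphere (x = cos φ cos λ, y = cos φ sin λ, z = sin φ).
The central angle between the endpoints is δ = arccos(p₁·p₂) ≈ 0.732 rad (41.9°).
Interpolate at f = 1/2 with slerp weights a = sin((1−f)δ)/sin δ ≈ 0.535, b = sin(fδ)/sin δ ≈ 0.535.
p = a·p₁ + b·p₂ ≈ (-0.478, 0.847, -0.231); φ = arcsin(p_z) ≈ -13.35°, λ = atan2(p_y, p_x) ≈ 119.42°.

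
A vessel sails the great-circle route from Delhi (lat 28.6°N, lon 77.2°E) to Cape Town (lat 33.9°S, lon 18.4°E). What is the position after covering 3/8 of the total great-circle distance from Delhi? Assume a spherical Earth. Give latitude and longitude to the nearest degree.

≈ lat 5°N, lon 55°E

Convert each endpoint to a unit vector on the sphere (x = cos φ cos λ, y = cos φ sin λ, z = sin φ).
The central angle between the endpoints is δ = arccos(p₁·p₂) ≈ 1.460 rad (83.7°).
Interpolate at f = 3/8 with slerp weights a = sin((1−f)δ)/sin δ ≈ 0.796, b = sin(fδ)/sin δ ≈ 0.524.
p = a·p₁ + b·p₂ ≈ (0.567, 0.819, 0.089); φ = arcsin(p_z) ≈ 5.10°, λ = atan2(p_y, p_x) ≈ 55.28°.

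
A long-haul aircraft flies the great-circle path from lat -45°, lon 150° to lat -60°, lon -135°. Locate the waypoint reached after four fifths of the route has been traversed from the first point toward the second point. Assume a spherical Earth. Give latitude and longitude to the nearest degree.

≈ lat -61°, lon -153°

Convert each endpoint to a unit vector on the sphere (x = cos φ cos λ, y = cos φ sin λ, z = sin φ).
The central angle between the endpoints is δ = arccos(p₁·p₂) ≈ 0.790 rad (45.3°).
Interpolate at f = 4/5 with slerp weights a = sin((1−f)δ)/sin δ ≈ 0.221, b = sin(fδ)/sin δ ≈ 0.832.
p = a·p₁ + b·p₂ ≈ (-0.430, -0.216, -0.877); φ = arcsin(p_z) ≈ -61.26°, λ = atan2(p_y, p_x) ≈ -153.34°.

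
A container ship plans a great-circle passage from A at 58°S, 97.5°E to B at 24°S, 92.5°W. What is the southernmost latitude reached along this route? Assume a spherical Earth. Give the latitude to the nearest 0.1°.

≈ 85.1°S

The great circle lies in the plane with unit normal n̂ = (p₁ × p₂)/|p₁ × p₂|.
Here n̂_z ≈ +0.085; the vertex latitude is φ_max = arccos|n̂_z| ≈ 85.1°.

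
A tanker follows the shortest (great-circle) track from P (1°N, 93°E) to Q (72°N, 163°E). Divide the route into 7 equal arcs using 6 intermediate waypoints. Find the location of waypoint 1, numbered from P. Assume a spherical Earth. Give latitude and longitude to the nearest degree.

Write both endpoints as unit vectors p₁, p₂ with components (cos φ cos λ, cos φ sin λ, sin φ).
The central angle between the endpoints is δ = arccos(p₁·p₂) ≈ 1.448 rad (83.0°).
Interpolate at f = 1/7 with slerp weights a = sin((1−f)δ)/sin δ ≈ 0.953, b = sin(fδ)/sin δ ≈ 0.207.
p = a·p₁ + b·p₂ ≈ (-0.111, 0.971, 0.213); φ = arcsin(p_z) ≈ 12.33°, λ = atan2(p_y, p_x) ≈ 96.53°.

≈ (12°N, 97°E)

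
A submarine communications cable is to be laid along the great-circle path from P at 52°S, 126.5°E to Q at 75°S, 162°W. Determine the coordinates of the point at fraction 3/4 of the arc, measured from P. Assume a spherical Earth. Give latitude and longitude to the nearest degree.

≈ 73°S, 166°E

Convert each endpoint to a unit vector on the sphere (x = cos φ cos λ, y = cos φ sin λ, z = sin φ).
The central angle between the endpoints is δ = arccos(p₁·p₂) ≈ 0.624 rad (35.7°).
Interpolate at f = 3/4 with slerp weights a = sin((1−f)δ)/sin δ ≈ 0.266, b = sin(fδ)/sin δ ≈ 0.772.
p = a·p₁ + b·p₂ ≈ (-0.287, 0.070, -0.955); φ = arcsin(p_z) ≈ -72.80°, λ = atan2(p_y, p_x) ≈ 166.34°.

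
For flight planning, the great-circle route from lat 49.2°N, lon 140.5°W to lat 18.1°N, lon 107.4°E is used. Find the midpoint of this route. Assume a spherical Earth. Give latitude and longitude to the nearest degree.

≈ lat 49°N, lon 148°E

The haversine formula gives a central angle δ ≈ 1.569 rad (89.9°) between the endpoints.
Interpolate at f = 1/2 with slerp weights a = sin((1−f)δ)/sin δ ≈ 0.707, b = sin(fδ)/sin δ ≈ 0.707.
p = a·p₁ + b·p₂ ≈ (-0.557, 0.347, 0.754); φ = arcsin(p_z) ≈ 48.97°, λ = atan2(p_y, p_x) ≈ 148.07°.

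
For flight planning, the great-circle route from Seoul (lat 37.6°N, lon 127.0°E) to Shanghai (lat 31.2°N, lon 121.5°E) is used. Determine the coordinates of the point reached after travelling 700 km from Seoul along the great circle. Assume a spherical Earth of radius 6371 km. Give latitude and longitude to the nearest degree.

≈ lat 32°N, lon 123°E

Convert each endpoint to a unit vector on the sphere (x = cos φ cos λ, y = cos φ sin λ, z = sin φ).
The central angle between the endpoints is δ = arccos(p₁·p₂) ≈ 0.137 rad (7.8°). The total great-circle distance is δ·R ≈ 0.137 × 6371 ≈ 872 km, so the target fraction is f = 700/872 ≈ 0.803.
Interpolate at f ≈ 0.803 with slerp weights a = sin((1−f)δ)/sin δ ≈ 0.198, b = sin(fδ)/sin δ ≈ 0.804.
p = a·p₁ + b·p₂ ≈ (-0.454, 0.711, 0.537); φ = arcsin(p_z) ≈ 32.48°, λ = atan2(p_y, p_x) ≈ 122.52°.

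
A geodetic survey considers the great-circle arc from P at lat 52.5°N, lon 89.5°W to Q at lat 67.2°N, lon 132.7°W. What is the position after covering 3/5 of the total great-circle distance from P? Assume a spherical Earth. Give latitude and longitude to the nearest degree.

The haversine formula gives a central angle δ ≈ 0.443 rad (25.4°) between the endpoints.
Interpolate at f = 3/5 with slerp weights a = sin((1−f)δ)/sin δ ≈ 0.411, b = sin(fδ)/sin δ ≈ 0.613.
p = a·p₁ + b·p₂ ≈ (-0.159, -0.425, 0.891); φ = arcsin(p_z) ≈ 63.03°, λ = atan2(p_y, p_x) ≈ -110.50°.

≈ lat 63°N, lon 111°W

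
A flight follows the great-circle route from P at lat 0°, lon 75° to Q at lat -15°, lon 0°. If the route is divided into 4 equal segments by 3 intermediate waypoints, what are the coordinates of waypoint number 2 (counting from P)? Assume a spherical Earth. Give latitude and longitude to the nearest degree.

From cos δ = sin φ₁ sin φ₂ + cos φ₁ cos φ₂ cos Δλ, the central angle is δ ≈ 1.318 rad (75.5°).
Interpolate at f = 2/4 with slerp weights a = sin((1−f)δ)/sin δ ≈ 0.632, b = sin(fδ)/sin δ ≈ 0.632.
p = a·p₁ + b·p₂ ≈ (0.775, 0.611, -0.164); φ = arcsin(p_z) ≈ -9.42°, λ = atan2(p_y, p_x) ≈ 38.26°.

≈ lat -9°, lon 38°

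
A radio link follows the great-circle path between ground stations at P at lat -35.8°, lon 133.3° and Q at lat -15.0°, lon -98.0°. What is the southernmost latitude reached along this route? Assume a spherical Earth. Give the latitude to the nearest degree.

The great circle lies in the plane with unit normal n̂ = (p₁ × p₂)/|p₁ × p₂|.
Here n̂_z ≈ +0.650; the vertex latitude is φ_max = arccos|n̂_z| ≈ 49.5°.
Check via Clairaut: cos φ_max = |cos φ₁| · sin C = cos(35.8°)·sin(126.8°) ≈ 0.650, again giving ≈ 49.5°.

≈ -49°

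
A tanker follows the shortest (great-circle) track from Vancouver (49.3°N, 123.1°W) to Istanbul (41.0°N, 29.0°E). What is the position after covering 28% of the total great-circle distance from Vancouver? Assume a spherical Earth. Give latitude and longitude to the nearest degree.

The haversine formula gives a central angle δ ≈ 1.508 rad (86.4°) between the endpoints.
Interpolate at f = 0.28 with slerp weights a = sin((1−f)δ)/sin δ ≈ 0.886, b = sin(fδ)/sin δ ≈ 0.411.
p = a·p₁ + b·p₂ ≈ (-0.045, -0.334, 0.942); φ = arcsin(p_z) ≈ 70.31°, λ = atan2(p_y, p_x) ≈ -97.61°.

≈ 70°N, 98°W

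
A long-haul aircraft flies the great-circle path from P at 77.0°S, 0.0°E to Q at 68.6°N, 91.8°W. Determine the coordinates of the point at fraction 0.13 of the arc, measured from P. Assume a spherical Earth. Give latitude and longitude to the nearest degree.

From cos δ = sin φ₁ sin φ₂ + cos φ₁ cos φ₂ cos Δλ, the central angle is δ ≈ 2.714 rad (155.5°).
Interpolate at f = 0.13 with slerp weights a = sin((1−f)δ)/sin δ ≈ 1.696, b = sin(fδ)/sin δ ≈ 0.832.
p = a·p₁ + b·p₂ ≈ (0.372, -0.304, -0.877); φ = arcsin(p_z) ≈ -61.31°, λ = atan2(p_y, p_x) ≈ -39.22°.

≈ 61°S, 39°W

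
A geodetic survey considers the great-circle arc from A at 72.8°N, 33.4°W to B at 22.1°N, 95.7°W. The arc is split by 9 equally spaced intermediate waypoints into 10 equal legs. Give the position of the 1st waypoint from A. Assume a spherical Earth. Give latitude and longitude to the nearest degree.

≈ 70°N, 50°W

Write both endpoints as unit vectors p₁, p₂ with components (cos φ cos λ, cos φ sin λ, sin φ).
The central angle between the endpoints is δ = arccos(p₁·p₂) ≈ 1.062 rad (60.9°).
Interpolate at f = 1/10 with slerp weights a = sin((1−f)δ)/sin δ ≈ 0.935, b = sin(fδ)/sin δ ≈ 0.121.
p = a·p₁ + b·p₂ ≈ (0.220, -0.264, 0.939); φ = arcsin(p_z) ≈ 69.90°, λ = atan2(p_y, p_x) ≈ -50.25°.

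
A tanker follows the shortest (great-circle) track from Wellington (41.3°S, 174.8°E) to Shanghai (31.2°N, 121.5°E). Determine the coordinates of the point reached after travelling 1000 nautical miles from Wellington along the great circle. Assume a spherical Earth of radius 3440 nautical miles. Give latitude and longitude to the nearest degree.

≈ (28°S, 162°E)

From cos δ = sin φ₁ sin φ₂ + cos φ₁ cos φ₂ cos Δλ, the central angle is δ ≈ 1.529 rad (87.6°). The total great-circle distance is δ·R ≈ 1.529 × 3440 ≈ 5259 nmi, so the target fraction is f = 1000/5259 ≈ 0.190.
Interpolate at f ≈ 0.190 with slerp weights a = sin((1−f)δ)/sin δ ≈ 0.946, b = sin(fδ)/sin δ ≈ 0.287.
p = a·p₁ + b·p₂ ≈ (-0.836, 0.274, -0.476); φ = arcsin(p_z) ≈ -28.41°, λ = atan2(p_y, p_x) ≈ 161.88°.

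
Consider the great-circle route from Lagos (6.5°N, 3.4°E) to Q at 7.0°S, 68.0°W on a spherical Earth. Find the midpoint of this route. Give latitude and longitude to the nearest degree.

≈ 0°N, 32°W

The haversine formula gives a central angle δ ≈ 1.265 rad (72.5°) between the endpoints.
Interpolate at f = 1/2 with slerp weights a = sin((1−f)δ)/sin δ ≈ 0.620, b = sin(fδ)/sin δ ≈ 0.620.
p = a·p₁ + b·p₂ ≈ (0.845, -0.534, -0.005); φ = arcsin(p_z) ≈ -0.31°, λ = atan2(p_y, p_x) ≈ -32.28°.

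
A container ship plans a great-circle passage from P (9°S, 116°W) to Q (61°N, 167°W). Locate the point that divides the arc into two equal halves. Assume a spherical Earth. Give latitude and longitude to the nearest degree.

≈ (28°N, 132°W)

The haversine formula gives a central angle δ ≈ 1.406 rad (80.5°) between the endpoints.
Interpolate at f = 1/2 with slerp weights a = sin((1−f)δ)/sin δ ≈ 0.655, b = sin(fδ)/sin δ ≈ 0.655.
p = a·p₁ + b·p₂ ≈ (-0.593, -0.653, 0.471); φ = arcsin(p_z) ≈ 28.07°, λ = atan2(p_y, p_x) ≈ -132.25°.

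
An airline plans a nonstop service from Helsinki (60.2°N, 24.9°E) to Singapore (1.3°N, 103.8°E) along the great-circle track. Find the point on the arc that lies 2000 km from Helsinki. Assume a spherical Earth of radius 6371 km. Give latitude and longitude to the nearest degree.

Write both endpoints as unit vectors p₁, p₂ with components (cos φ cos λ, cos φ sin λ, sin φ).
The central angle between the endpoints is δ = arccos(p₁·p₂) ≈ 1.455 rad (83.4°). The total great-circle distance is δ·R ≈ 1.455 × 6371 ≈ 9271 km, so the target fraction is f = 2000/9271 ≈ 0.216.
Interpolate at f ≈ 0.216 with slerp weights a = sin((1−f)δ)/sin δ ≈ 0.915, b = sin(fδ)/sin δ ≈ 0.311.
p = a·p₁ + b·p₂ ≈ (0.338, 0.493, 0.801); φ = arcsin(p_z) ≈ 53.25°, λ = atan2(p_y, p_x) ≈ 55.55°.

≈ 53°N, 56°E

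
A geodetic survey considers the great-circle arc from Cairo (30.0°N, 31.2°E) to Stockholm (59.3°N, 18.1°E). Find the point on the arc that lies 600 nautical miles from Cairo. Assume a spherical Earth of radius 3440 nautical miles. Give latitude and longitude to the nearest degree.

From cos δ = sin φ₁ sin φ₂ + cos φ₁ cos φ₂ cos Δλ, the central angle is δ ≈ 0.534 rad (30.6°). The total great-circle distance is δ·R ≈ 0.534 × 3440 ≈ 1838 nmi, so the target fraction is f = 600/1838 ≈ 0.326.
Interpolate at f ≈ 0.326 with slerp weights a = sin((1−f)δ)/sin δ ≈ 0.692, b = sin(fδ)/sin δ ≈ 0.341.
p = a·p₁ + b·p₂ ≈ (0.678, 0.364, 0.639); φ = arcsin(p_z) ≈ 39.70°, λ = atan2(p_y, p_x) ≈ 28.26°.

≈ (40°N, 28°E)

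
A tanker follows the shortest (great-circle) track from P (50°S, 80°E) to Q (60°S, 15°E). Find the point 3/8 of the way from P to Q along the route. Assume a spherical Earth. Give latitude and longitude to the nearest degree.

Convert each endpoint to a unit vector on the sphere (x = cos φ cos λ, y = cos φ sin λ, z = sin φ).
The central angle between the endpoints is δ = arccos(p₁·p₂) ≈ 0.645 rad (36.9°).
Interpolate at f = 3/8 with slerp weights a = sin((1−f)δ)/sin δ ≈ 0.653, b = sin(fδ)/sin δ ≈ 0.398.
p = a·p₁ + b·p₂ ≈ (0.265, 0.465, -0.845); φ = arcsin(p_z) ≈ -57.66°, λ = atan2(p_y, p_x) ≈ 60.28°.

≈ (58°S, 60°E)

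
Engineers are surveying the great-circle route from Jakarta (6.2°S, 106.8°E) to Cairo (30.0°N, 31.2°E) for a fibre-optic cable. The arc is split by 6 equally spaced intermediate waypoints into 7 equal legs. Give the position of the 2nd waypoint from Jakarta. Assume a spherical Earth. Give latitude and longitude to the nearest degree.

≈ 6°N, 87°E

Write both endpoints as unit vectors p₁, p₂ with components (cos φ cos λ, cos φ sin λ, sin φ).
The central angle between the endpoints is δ = arccos(p₁·p₂) ≈ 1.410 rad (80.8°).
Interpolate at f = 2/7 with slerp weights a = sin((1−f)δ)/sin δ ≈ 0.856, b = sin(fδ)/sin δ ≈ 0.397.
p = a·p₁ + b·p₂ ≈ (0.048, 0.993, 0.106); φ = arcsin(p_z) ≈ 6.09°, λ = atan2(p_y, p_x) ≈ 87.22°.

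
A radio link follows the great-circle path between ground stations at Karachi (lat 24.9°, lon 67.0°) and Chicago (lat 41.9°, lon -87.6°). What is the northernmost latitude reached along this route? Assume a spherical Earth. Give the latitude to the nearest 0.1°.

≈ 72.1°

The great circle lies in the plane with unit normal n̂ = (p₁ × p₂)/|p₁ × p₂|.
Here n̂_z ≈ -0.307; the vertex latitude is φ_max = arccos|n̂_z| ≈ 72.1°.
Check via Clairaut: cos φ_max = |cos φ₁| · sin C = cos(24.9°)·sin(19.8°) ≈ 0.307, again giving ≈ 72.1°.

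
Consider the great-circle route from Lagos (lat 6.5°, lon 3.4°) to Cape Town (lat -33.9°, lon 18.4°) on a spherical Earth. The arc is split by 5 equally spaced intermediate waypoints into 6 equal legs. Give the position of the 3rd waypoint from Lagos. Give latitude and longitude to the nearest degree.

≈ lat -14°, lon 10°

Write both endpoints as unit vectors p₁, p₂ with components (cos φ cos λ, cos φ sin λ, sin φ).
The central angle between the endpoints is δ = arccos(p₁·p₂) ≈ 0.747 rad (42.8°).
Interpolate at f = 3/6 with slerp weights a = sin((1−f)δ)/sin δ ≈ 0.537, b = sin(fδ)/sin δ ≈ 0.537.
p = a·p₁ + b·p₂ ≈ (0.956, 0.172, -0.239); φ = arcsin(p_z) ≈ -13.81°, λ = atan2(p_y, p_x) ≈ 10.22°.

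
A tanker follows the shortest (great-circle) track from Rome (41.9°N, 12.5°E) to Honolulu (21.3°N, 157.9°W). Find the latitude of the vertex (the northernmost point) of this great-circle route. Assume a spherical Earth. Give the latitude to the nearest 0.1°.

The great circle lies in the plane with unit normal n̂ = (p₁ × p₂)/|p₁ × p₂|.
Here n̂_z ≈ -0.129; the vertex latitude is φ_max = arccos|n̂_z| ≈ 82.6°.
Check via Clairaut: cos φ_max = |cos φ₁| · sin C = cos(41.9°)·sin(10.0°) ≈ 0.129, again giving ≈ 82.6°.

≈ 82.6°N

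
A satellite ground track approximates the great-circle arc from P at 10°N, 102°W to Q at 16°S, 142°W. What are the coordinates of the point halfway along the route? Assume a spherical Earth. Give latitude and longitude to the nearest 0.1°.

Write both endpoints as unit vectors p₁, p₂ with components (cos φ cos λ, cos φ sin λ, sin φ).
The central angle between the endpoints is δ = arccos(p₁·p₂) ≈ 0.827 rad (47.4°).
Interpolate at f = 1/2 with slerp weights a = sin((1−f)δ)/sin δ ≈ 0.546, b = sin(fδ)/sin δ ≈ 0.546.
p = a·p₁ + b·p₂ ≈ (-0.525, -0.849, -0.056); φ = arcsin(p_z) ≈ -3.19°, λ = atan2(p_y, p_x) ≈ -121.75°.

≈ 3.2°S, 121.7°W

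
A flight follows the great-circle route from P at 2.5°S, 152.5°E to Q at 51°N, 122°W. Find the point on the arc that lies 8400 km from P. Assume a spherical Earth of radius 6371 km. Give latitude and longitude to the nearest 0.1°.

From cos δ = sin φ₁ sin φ₂ + cos φ₁ cos φ₂ cos Δλ, the central angle is δ ≈ 1.555 rad (89.1°). The total great-circle distance is δ·R ≈ 1.555 × 6371 ≈ 9909 km, so the target fraction is f = 8400/9909 ≈ 0.848.
Interpolate at f ≈ 0.848 with slerp weights a = sin((1−f)δ)/sin δ ≈ 0.235, b = sin(fδ)/sin δ ≈ 0.968.
p = a·p₁ + b·p₂ ≈ (-0.531, -0.409, 0.742); φ = arcsin(p_z) ≈ 47.94°, λ = atan2(p_y, p_x) ≈ -142.42°.

≈ 47.9°N, 142.4°W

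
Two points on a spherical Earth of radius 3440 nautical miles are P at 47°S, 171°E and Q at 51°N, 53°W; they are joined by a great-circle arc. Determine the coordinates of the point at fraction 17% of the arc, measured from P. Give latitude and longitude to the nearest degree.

From cos δ = sin φ₁ sin φ₂ + cos φ₁ cos φ₂ cos Δλ, the central angle is δ ≈ 2.641 rad (151.3°).
Interpolate at f = 0.17 with slerp weights a = sin((1−f)δ)/sin δ ≈ 1.693, b = sin(fδ)/sin δ ≈ 0.904.
p = a·p₁ + b·p₂ ≈ (-0.798, -0.273, -0.536); φ = arcsin(p_z) ≈ -32.43°, λ = atan2(p_y, p_x) ≈ -161.10°.

≈ 32°S, 161°W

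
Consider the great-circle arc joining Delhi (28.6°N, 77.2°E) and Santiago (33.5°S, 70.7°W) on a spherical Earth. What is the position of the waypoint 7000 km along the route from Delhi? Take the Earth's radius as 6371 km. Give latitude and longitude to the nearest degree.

Convert each endpoint to a unit vector on the sphere (x = cos φ cos λ, y = cos φ sin λ, z = sin φ).
The central angle between the endpoints is δ = arccos(p₁·p₂) ≈ 2.656 rad (152.2°). The total great-circle distance is δ·R ≈ 2.656 × 6371 ≈ 16922 km, so the target fraction is f = 7000/16922 ≈ 0.414.
Interpolate at f ≈ 0.414 with slerp weights a = sin((1−f)δ)/sin δ ≈ 2.143, b = sin(fδ)/sin δ ≈ 1.908.
p = a·p₁ + b·p₂ ≈ (0.943, 0.332, -0.028); φ = arcsin(p_z) ≈ -1.59°, λ = atan2(p_y, p_x) ≈ 19.42°.

≈ 2°S, 19°E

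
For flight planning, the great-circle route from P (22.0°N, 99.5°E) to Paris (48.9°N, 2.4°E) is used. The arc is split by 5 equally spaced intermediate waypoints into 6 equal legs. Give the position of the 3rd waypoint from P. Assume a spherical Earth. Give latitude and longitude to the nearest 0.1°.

≈ (46.6°N, 61.9°E)

Write both endpoints as unit vectors p₁, p₂ with components (cos φ cos λ, cos φ sin λ, sin φ).
The central angle between the endpoints is δ = arccos(p₁·p₂) ≈ 1.362 rad (78.1°).
Interpolate at f = 3/6 with slerp weights a = sin((1−f)δ)/sin δ ≈ 0.644, b = sin(fδ)/sin δ ≈ 0.644.
p = a·p₁ + b·p₂ ≈ (0.324, 0.606, 0.726); φ = arcsin(p_z) ≈ 46.56°, λ = atan2(p_y, p_x) ≈ 61.86°.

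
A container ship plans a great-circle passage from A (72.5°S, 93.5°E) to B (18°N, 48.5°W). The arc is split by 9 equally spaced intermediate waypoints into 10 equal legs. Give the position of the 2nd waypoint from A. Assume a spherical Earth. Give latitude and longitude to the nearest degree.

Write both endpoints as unit vectors p₁, p₂ with components (cos φ cos λ, cos φ sin λ, sin φ).
The central angle between the endpoints is δ = arccos(p₁·p₂) ≈ 2.118 rad (121.3°).
Interpolate at f = 2/10 with slerp weights a = sin((1−f)δ)/sin δ ≈ 1.162, b = sin(fδ)/sin δ ≈ 0.481.
p = a·p₁ + b·p₂ ≈ (0.282, 0.006, -0.959); φ = arcsin(p_z) ≈ -73.62°, λ = atan2(p_y, p_x) ≈ 1.22°.

≈ (74°S, 1°E)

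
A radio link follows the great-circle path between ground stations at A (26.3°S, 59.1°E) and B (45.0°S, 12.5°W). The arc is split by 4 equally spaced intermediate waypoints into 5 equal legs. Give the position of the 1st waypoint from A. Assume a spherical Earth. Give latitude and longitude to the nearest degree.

≈ (33°S, 48°E)

From cos δ = sin φ₁ sin φ₂ + cos φ₁ cos φ₂ cos Δλ, the central angle is δ ≈ 1.032 rad (59.1°).
Interpolate at f = 1/5 with slerp weights a = sin((1−f)δ)/sin δ ≈ 0.856, b = sin(fδ)/sin δ ≈ 0.239.
p = a·p₁ + b·p₂ ≈ (0.559, 0.622, -0.548); φ = arcsin(p_z) ≈ -33.24°, λ = atan2(p_y, p_x) ≈ 48.06°.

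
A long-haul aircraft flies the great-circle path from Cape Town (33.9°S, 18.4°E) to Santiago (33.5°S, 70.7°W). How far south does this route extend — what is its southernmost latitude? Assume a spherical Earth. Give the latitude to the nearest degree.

The great circle lies in the plane with unit normal n̂ = (p₁ × p₂)/|p₁ × p₂|.
Here n̂_z ≈ -0.730; the vertex latitude is φ_max = arccos|n̂_z| ≈ 43.1°.
Check via Clairaut: cos φ_max = |cos φ₁| · sin C = cos(33.9°)·sin(118.4°) ≈ 0.730, again giving ≈ 43.1°.

≈ 43°S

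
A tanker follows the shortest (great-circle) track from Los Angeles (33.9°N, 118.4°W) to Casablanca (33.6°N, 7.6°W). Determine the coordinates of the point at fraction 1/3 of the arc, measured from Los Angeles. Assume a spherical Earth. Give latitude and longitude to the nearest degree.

Write both endpoints as unit vectors p₁, p₂ with components (cos φ cos λ, cos φ sin λ, sin φ).
The central angle between the endpoints is δ = arccos(p₁·p₂) ≈ 1.508 rad (86.4°).
Interpolate at f = 1/3 with slerp weights a = sin((1−f)δ)/sin δ ≈ 0.846, b = sin(fδ)/sin δ ≈ 0.483.
p = a·p₁ + b·p₂ ≈ (0.065, -0.671, 0.739); φ = arcsin(p_z) ≈ 47.63°, λ = atan2(p_y, p_x) ≈ -84.51°.

≈ 48°N, 85°W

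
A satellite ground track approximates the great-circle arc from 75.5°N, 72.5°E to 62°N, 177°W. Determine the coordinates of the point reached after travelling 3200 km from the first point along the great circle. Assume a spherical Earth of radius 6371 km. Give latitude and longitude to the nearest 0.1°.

Write both endpoints as unit vectors p₁, p₂ with components (cos φ cos λ, cos φ sin λ, sin φ).
The central angle between the endpoints is δ = arccos(p₁·p₂) ≈ 0.620 rad (35.5°). The total great-circle distance is δ·R ≈ 0.620 × 6371 ≈ 3952 km, so the target fraction is f = 3200/3952 ≈ 0.810.
Interpolate at f ≈ 0.810 with slerp weights a = sin((1−f)δ)/sin δ ≈ 0.203, b = sin(fδ)/sin δ ≈ 0.828.
p = a·p₁ + b·p₂ ≈ (-0.373, 0.028, 0.927); φ = arcsin(p_z) ≈ 68.04°, λ = atan2(p_y, p_x) ≈ 175.70°.

≈ 68.0°N, 175.7°E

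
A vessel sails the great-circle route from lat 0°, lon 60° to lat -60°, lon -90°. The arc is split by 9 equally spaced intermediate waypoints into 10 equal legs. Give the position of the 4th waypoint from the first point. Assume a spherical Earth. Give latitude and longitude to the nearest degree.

≈ lat -44°, lon 44°

From cos δ = sin φ₁ sin φ₂ + cos φ₁ cos φ₂ cos Δλ, the central angle is δ ≈ 2.019 rad (115.7°).
Interpolate at f = 4/10 with slerp weights a = sin((1−f)δ)/sin δ ≈ 1.038, b = sin(fδ)/sin δ ≈ 0.802.
p = a·p₁ + b·p₂ ≈ (0.519, 0.499, -0.694); φ = arcsin(p_z) ≈ -43.96°, λ = atan2(p_y, p_x) ≈ 43.84°.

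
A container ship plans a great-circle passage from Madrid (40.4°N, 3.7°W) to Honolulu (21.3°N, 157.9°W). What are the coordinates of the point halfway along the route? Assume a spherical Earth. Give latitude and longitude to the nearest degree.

≈ (68°N, 104°W)

From cos δ = sin φ₁ sin φ₂ + cos φ₁ cos φ₂ cos Δλ, the central angle is δ ≈ 1.986 rad (113.8°).
Interpolate at f = 1/2 with slerp weights a = sin((1−f)δ)/sin δ ≈ 0.915, b = sin(fδ)/sin δ ≈ 0.915.
p = a·p₁ + b·p₂ ≈ (-0.095, -0.366, 0.926); φ = arcsin(p_z) ≈ 67.80°, λ = atan2(p_y, p_x) ≈ -104.49°.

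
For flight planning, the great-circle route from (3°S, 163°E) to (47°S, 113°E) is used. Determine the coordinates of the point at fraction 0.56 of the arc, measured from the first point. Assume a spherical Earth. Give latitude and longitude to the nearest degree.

≈ (30°S, 140°E)

From cos δ = sin φ₁ sin φ₂ + cos φ₁ cos φ₂ cos Δλ, the central angle is δ ≈ 1.075 rad (61.6°).
Interpolate at f = 0.56 with slerp weights a = sin((1−f)δ)/sin δ ≈ 0.518, b = sin(fδ)/sin δ ≈ 0.644.
p = a·p₁ + b·p₂ ≈ (-0.666, 0.555, -0.498); φ = arcsin(p_z) ≈ -29.86°, λ = atan2(p_y, p_x) ≈ 140.18°.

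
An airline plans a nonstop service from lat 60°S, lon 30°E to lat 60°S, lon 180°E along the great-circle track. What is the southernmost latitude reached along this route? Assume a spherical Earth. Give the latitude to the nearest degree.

≈ 82°S

The great circle lies in the plane with unit normal n̂ = (p₁ × p₂)/|p₁ × p₂|.
Here n̂_z ≈ +0.148; the vertex latitude is φ_max = arccos|n̂_z| ≈ 81.5°.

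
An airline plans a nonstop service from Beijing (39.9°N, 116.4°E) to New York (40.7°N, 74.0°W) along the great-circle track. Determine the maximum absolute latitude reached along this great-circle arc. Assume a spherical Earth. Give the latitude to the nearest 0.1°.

The great circle lies in the plane with unit normal n̂ = (p₁ × p₂)/|p₁ × p₂|.
Here n̂_z ≈ +0.106; the vertex latitude is φ_max = arccos|n̂_z| ≈ 83.9°.

≈ 83.9°N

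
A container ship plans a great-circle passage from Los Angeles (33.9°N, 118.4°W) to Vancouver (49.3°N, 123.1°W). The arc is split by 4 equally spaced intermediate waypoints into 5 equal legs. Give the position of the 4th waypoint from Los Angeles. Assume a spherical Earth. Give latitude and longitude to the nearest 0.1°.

The haversine formula gives a central angle δ ≈ 0.276 rad (15.8°) between the endpoints.
Interpolate at f = 4/5 with slerp weights a = sin((1−f)δ)/sin δ ≈ 0.202, b = sin(fδ)/sin δ ≈ 0.804.
p = a·p₁ + b·p₂ ≈ (-0.366, -0.587, 0.722); φ = arcsin(p_z) ≈ 46.24°, λ = atan2(p_y, p_x) ≈ -121.96°.

≈ 46.2°N, 122.0°W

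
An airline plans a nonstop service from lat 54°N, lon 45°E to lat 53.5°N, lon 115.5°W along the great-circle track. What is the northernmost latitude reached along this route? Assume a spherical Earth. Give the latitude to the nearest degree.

≈ 83°N

The great circle lies in the plane with unit normal n̂ = (p₁ × p₂)/|p₁ × p₂|.
Here n̂_z ≈ -0.123; the vertex latitude is φ_max = arccos|n̂_z| ≈ 82.9°.
Check via Clairaut: cos φ_max = |cos φ₁| · sin C = cos(54.0°)·sin(12.1°) ≈ 0.123, again giving ≈ 82.9°.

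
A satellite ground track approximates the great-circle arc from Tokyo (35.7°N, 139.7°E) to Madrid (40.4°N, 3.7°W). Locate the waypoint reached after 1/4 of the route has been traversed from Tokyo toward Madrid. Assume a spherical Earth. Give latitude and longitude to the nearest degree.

From cos δ = sin φ₁ sin φ₂ + cos φ₁ cos φ₂ cos Δλ, the central angle is δ ≈ 1.689 rad (96.8°).
Interpolate at f = 1/4 with slerp weights a = sin((1−f)δ)/sin δ ≈ 0.961, b = sin(fδ)/sin δ ≈ 0.413.
p = a·p₁ + b·p₂ ≈ (-0.281, 0.484, 0.828); φ = arcsin(p_z) ≈ 55.92°, λ = atan2(p_y, p_x) ≈ 120.16°.

≈ 56°N, 120°E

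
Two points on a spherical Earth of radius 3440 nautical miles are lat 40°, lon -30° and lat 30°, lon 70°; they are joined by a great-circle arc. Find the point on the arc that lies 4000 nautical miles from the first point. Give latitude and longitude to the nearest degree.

≈ lat 37°, lon 59°

The haversine formula gives a central angle δ ≈ 1.363 rad (78.1°) between the endpoints. The total great-circle distance is δ·R ≈ 1.363 × 3440 ≈ 4689 nmi, so the target fraction is f = 4000/4689 ≈ 0.853.
Interpolate at f ≈ 0.853 with slerp weights a = sin((1−f)δ)/sin δ ≈ 0.203, b = sin(fδ)/sin δ ≈ 0.938.
p = a·p₁ + b·p₂ ≈ (0.413, 0.686, 0.600); φ = arcsin(p_z) ≈ 36.85°, λ = atan2(p_y, p_x) ≈ 58.95°.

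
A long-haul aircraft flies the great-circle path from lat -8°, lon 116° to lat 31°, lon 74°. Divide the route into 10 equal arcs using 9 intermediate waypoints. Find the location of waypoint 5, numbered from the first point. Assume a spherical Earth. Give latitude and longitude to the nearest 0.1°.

≈ lat 12.3°, lon 96.6°

Convert each endpoint to a unit vector on the sphere (x = cos φ cos λ, y = cos φ sin λ, z = sin φ).
The central angle between the endpoints is δ = arccos(p₁·p₂) ≈ 0.977 rad (56.0°).
Interpolate at f = 5/10 with slerp weights a = sin((1−f)δ)/sin δ ≈ 0.566, b = sin(fδ)/sin δ ≈ 0.566.
p = a·p₁ + b·p₂ ≈ (-0.112, 0.971, 0.213); φ = arcsin(p_z) ≈ 12.29°, λ = atan2(p_y, p_x) ≈ 96.58°.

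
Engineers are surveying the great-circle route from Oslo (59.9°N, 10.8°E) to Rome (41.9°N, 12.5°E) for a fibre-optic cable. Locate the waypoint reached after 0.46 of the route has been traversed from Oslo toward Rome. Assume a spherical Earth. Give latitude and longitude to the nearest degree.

≈ 52°N, 12°E

The haversine formula gives a central angle δ ≈ 0.315 rad (18.0°) between the endpoints.
Interpolate at f = 0.46 with slerp weights a = sin((1−f)δ)/sin δ ≈ 0.546, b = sin(fδ)/sin δ ≈ 0.466.
p = a·p₁ + b·p₂ ≈ (0.608, 0.126, 0.784); φ = arcsin(p_z) ≈ 51.62°, λ = atan2(p_y, p_x) ≈ 11.75°.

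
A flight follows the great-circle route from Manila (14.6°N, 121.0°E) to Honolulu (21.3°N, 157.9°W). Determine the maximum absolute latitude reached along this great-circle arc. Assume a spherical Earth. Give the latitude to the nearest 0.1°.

The great circle lies in the plane with unit normal n̂ = (p₁ × p₂)/|p₁ × p₂|.
Here n̂_z ≈ +0.916; the vertex latitude is φ_max = arccos|n̂_z| ≈ 23.7°.

≈ 23.7°N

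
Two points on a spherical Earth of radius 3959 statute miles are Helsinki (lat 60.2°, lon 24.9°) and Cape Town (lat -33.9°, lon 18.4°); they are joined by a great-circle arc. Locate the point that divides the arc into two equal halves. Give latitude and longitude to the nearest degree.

Convert each endpoint to a unit vector on the sphere (x = cos φ cos λ, y = cos φ sin λ, z = sin φ).
The central angle between the endpoints is δ = arccos(p₁·p₂) ≈ 1.645 rad (94.3°).
Interpolate at f = 1/2 with slerp weights a = sin((1−f)δ)/sin δ ≈ 0.735, b = sin(fδ)/sin δ ≈ 0.735.
p = a·p₁ + b·p₂ ≈ (0.910, 0.346, 0.228); φ = arcsin(p_z) ≈ 13.17°, λ = atan2(p_y, p_x) ≈ 20.83°.

≈ lat 13°, lon 21°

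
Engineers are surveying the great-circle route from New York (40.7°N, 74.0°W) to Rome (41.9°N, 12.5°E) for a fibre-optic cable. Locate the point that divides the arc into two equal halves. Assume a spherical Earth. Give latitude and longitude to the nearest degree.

Write both endpoints as unit vectors p₁, p₂ with components (cos φ cos λ, cos φ sin λ, sin φ).
The central angle between the endpoints is δ = arccos(p₁·p₂) ≈ 1.082 rad (62.0°).
Interpolate at f = 1/2 with slerp weights a = sin((1−f)δ)/sin δ ≈ 0.583, b = sin(fδ)/sin δ ≈ 0.583.
p = a·p₁ + b·p₂ ≈ (0.546, -0.331, 0.770); φ = arcsin(p_z) ≈ 50.34°, λ = atan2(p_y, p_x) ≈ -31.25°.

≈ 50°N, 31°W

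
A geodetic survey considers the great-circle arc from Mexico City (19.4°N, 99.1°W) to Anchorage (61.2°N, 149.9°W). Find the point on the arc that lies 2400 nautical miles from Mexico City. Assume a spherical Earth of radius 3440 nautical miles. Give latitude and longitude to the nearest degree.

Write both endpoints as unit vectors p₁, p₂ with components (cos φ cos λ, cos φ sin λ, sin φ).
The central angle between the endpoints is δ = arccos(p₁·p₂) ≈ 0.954 rad (54.7°). The total great-circle distance is δ·R ≈ 0.954 × 3440 ≈ 3282 nmi, so the target fraction is f = 2400/3282 ≈ 0.731.
Interpolate at f ≈ 0.731 with slerp weights a = sin((1−f)δ)/sin δ ≈ 0.311, b = sin(fδ)/sin δ ≈ 0.787.
p = a·p₁ + b·p₂ ≈ (-0.375, -0.480, 0.793); φ = arcsin(p_z) ≈ 52.50°, λ = atan2(p_y, p_x) ≈ -127.98°.

≈ 52°N, 128°W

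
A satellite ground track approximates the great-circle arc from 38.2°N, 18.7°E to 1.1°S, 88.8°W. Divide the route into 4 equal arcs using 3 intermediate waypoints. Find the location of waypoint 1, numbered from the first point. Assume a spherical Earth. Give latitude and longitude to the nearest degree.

Convert each endpoint to a unit vector on the sphere (x = cos φ cos λ, y = cos φ sin λ, z = sin φ).
The central angle between the endpoints is δ = arccos(p₁·p₂) ≈ 1.822 rad (104.4°).
Interpolate at f = 1/4 with slerp weights a = sin((1−f)δ)/sin δ ≈ 1.011, b = sin(fδ)/sin δ ≈ 0.454.
p = a·p₁ + b·p₂ ≈ (0.762, -0.199, 0.616); φ = arcsin(p_z) ≈ 38.05°, λ = atan2(p_y, p_x) ≈ -14.65°.

≈ 38°N, 15°W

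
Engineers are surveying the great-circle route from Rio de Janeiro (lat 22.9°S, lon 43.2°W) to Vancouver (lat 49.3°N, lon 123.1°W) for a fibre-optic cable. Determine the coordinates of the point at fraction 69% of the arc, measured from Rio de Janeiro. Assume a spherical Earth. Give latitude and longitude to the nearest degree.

≈ lat 31°N, lon 89°W

Convert each endpoint to a unit vector on the sphere (x = cos φ cos λ, y = cos φ sin λ, z = sin φ).
The central angle between the endpoints is δ = arccos(p₁·p₂) ≈ 1.762 rad (100.9°).
Interpolate at f = 0.69 with slerp weights a = sin((1−f)δ)/sin δ ≈ 0.529, b = sin(fδ)/sin δ ≈ 0.955.
p = a·p₁ + b·p₂ ≈ (0.015, -0.855, 0.518); φ = arcsin(p_z) ≈ 31.20°, λ = atan2(p_y, p_x) ≈ -88.98°.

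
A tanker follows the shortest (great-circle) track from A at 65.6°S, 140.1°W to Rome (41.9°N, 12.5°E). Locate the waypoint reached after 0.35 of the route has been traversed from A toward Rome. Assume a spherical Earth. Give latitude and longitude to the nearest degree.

From cos δ = sin φ₁ sin φ₂ + cos φ₁ cos φ₂ cos Δλ, the central angle is δ ≈ 2.649 rad (151.8°).
Interpolate at f = 0.35 with slerp weights a = sin((1−f)δ)/sin δ ≈ 2.091, b = sin(fδ)/sin δ ≈ 1.692.
p = a·p₁ + b·p₂ ≈ (0.567, -0.282, -0.774); φ = arcsin(p_z) ≈ -50.74°, λ = atan2(p_y, p_x) ≈ -26.41°.

≈ 51°S, 26°W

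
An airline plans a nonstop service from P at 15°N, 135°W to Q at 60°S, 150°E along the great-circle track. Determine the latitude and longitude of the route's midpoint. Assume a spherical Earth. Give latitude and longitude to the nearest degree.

The haversine formula gives a central angle δ ≈ 1.670 rad (95.7°) between the endpoints.
Interpolate at f = 1/2 with slerp weights a = sin((1−f)δ)/sin δ ≈ 0.745, b = sin(fδ)/sin δ ≈ 0.745.
p = a·p₁ + b·p₂ ≈ (-0.831, -0.323, -0.452); φ = arcsin(p_z) ≈ -26.90°, λ = atan2(p_y, p_x) ≈ -158.79°.

≈ 27°S, 159°W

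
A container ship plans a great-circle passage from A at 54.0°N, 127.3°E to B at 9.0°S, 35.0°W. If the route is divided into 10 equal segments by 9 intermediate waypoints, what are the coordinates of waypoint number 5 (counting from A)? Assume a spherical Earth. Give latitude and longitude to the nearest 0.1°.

≈ 54.6°N, 12.3°W

Convert each endpoint to a unit vector on the sphere (x = cos φ cos λ, y = cos φ sin λ, z = sin φ).
The central angle between the endpoints is δ = arccos(p₁·p₂) ≈ 2.318 rad (132.8°).
Interpolate at f = 5/10 with slerp weights a = sin((1−f)δ)/sin δ ≈ 1.249, b = sin(fδ)/sin δ ≈ 1.249.
p = a·p₁ + b·p₂ ≈ (0.566, -0.124, 0.815); φ = arcsin(p_z) ≈ 54.61°, λ = atan2(p_y, p_x) ≈ -12.32°.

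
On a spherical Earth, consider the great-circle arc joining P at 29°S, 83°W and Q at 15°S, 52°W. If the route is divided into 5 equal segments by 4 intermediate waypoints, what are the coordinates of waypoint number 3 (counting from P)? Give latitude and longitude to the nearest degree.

≈ 21°S, 64°W

Write both endpoints as unit vectors p₁, p₂ with components (cos φ cos λ, cos φ sin λ, sin φ).
The central angle between the endpoints is δ = arccos(p₁·p₂) ≈ 0.556 rad (31.8°).
Interpolate at f = 3/5 with slerp weights a = sin((1−f)δ)/sin δ ≈ 0.418, b = sin(fδ)/sin δ ≈ 0.620.
p = a·p₁ + b·p₂ ≈ (0.413, -0.835, -0.363); φ = arcsin(p_z) ≈ -21.29°, λ = atan2(p_y, p_x) ≈ -63.66°.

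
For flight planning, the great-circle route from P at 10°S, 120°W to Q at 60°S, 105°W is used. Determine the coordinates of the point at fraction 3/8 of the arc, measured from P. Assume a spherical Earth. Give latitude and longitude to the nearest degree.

Write both endpoints as unit vectors p₁, p₂ with components (cos φ cos λ, cos φ sin λ, sin φ).
The central angle between the endpoints is δ = arccos(p₁·p₂) ≈ 0.894 rad (51.2°).
Interpolate at f = 3/8 with slerp weights a = sin((1−f)δ)/sin δ ≈ 0.680, b = sin(fδ)/sin δ ≈ 0.422.
p = a·p₁ + b·p₂ ≈ (-0.389, -0.784, -0.484); φ = arcsin(p_z) ≈ -28.92°, λ = atan2(p_y, p_x) ≈ -116.42°.

≈ 29°S, 116°W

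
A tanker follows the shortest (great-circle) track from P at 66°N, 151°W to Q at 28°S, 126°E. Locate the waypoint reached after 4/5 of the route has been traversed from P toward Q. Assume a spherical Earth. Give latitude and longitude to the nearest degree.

Convert each endpoint to a unit vector on the sphere (x = cos φ cos λ, y = cos φ sin λ, z = sin φ).
The central angle between the endpoints is δ = arccos(p₁·p₂) ≈ 1.966 rad (112.7°).
Interpolate at f = 4/5 with slerp weights a = sin((1−f)δ)/sin δ ≈ 0.415, b = sin(fδ)/sin δ ≈ 1.084.
p = a·p₁ + b·p₂ ≈ (-0.710, 0.692, -0.129); φ = arcsin(p_z) ≈ -7.44°, λ = atan2(p_y, p_x) ≈ 135.73°.

≈ 7°S, 136°E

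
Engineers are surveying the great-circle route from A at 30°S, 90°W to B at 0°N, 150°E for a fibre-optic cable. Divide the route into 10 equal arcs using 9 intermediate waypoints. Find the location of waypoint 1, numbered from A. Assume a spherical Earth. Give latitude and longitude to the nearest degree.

≈ 33°S, 103°W

From cos δ = sin φ₁ sin φ₂ + cos φ₁ cos φ₂ cos Δλ, the central angle is δ ≈ 2.019 rad (115.7°).
Interpolate at f = 1/10 with slerp weights a = sin((1−f)δ)/sin δ ≈ 1.076, b = sin(fδ)/sin δ ≈ 0.222.
p = a·p₁ + b·p₂ ≈ (-0.193, -0.821, -0.538); φ = arcsin(p_z) ≈ -32.55°, λ = atan2(p_y, p_x) ≈ -103.21°.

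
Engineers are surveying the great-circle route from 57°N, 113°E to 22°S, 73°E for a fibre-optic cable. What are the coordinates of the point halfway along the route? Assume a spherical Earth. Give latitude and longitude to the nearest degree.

≈ 18°N, 88°E

Write both endpoints as unit vectors p₁, p₂ with components (cos φ cos λ, cos φ sin λ, sin φ).
The central angle between the endpoints is δ = arccos(p₁·p₂) ≈ 1.498 rad (85.8°).
Interpolate at f = 1/2 with slerp weights a = sin((1−f)δ)/sin δ ≈ 0.683, b = sin(fδ)/sin δ ≈ 0.683.
p = a·p₁ + b·p₂ ≈ (0.040, 0.948, 0.317); φ = arcsin(p_z) ≈ 18.47°, λ = atan2(p_y, p_x) ≈ 87.60°.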